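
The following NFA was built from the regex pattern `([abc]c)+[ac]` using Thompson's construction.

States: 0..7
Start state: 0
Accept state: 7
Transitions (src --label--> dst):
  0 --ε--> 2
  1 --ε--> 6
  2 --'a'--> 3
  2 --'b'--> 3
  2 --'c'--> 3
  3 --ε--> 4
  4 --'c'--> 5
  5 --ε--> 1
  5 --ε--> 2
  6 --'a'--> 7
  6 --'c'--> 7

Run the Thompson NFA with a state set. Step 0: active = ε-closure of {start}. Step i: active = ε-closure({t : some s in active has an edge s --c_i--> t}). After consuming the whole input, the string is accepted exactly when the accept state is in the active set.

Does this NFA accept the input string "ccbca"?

start: ε-closure({0}) = {0,2}
'c' @ 1: {3,4}
'c' @ 2: {1,2,5,6}
'b' @ 3: {3,4}
'c' @ 4: {1,2,5,6}
'a' @ 5: {3,4,7}  (accept∈set)
after full input: {3,4,7}  (accept=7 in)

Answer: ACCEPT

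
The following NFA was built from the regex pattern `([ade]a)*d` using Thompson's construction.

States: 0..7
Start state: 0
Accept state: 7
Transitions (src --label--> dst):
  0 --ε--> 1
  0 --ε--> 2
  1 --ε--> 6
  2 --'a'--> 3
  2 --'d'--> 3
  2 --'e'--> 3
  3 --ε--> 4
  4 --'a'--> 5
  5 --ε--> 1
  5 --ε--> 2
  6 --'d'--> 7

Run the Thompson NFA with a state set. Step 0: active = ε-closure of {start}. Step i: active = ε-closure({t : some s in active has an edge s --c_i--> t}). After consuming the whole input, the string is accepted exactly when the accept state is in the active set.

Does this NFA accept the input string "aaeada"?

Answer: REJECT

Steps:
S₀ = ε-closure({0}) = {0,1,2,6}
'a' @ 1: {3,4}
'a' @ 2: {1,2,5,6}
'e' @ 3: {3,4}
'a' @ 4: {1,2,5,6}
'd' @ 5: {3,4,7}  ✓accept
'a' @ 6: {1,2,5,6}
after full input: {1,2,5,6}  (accept=7 not in)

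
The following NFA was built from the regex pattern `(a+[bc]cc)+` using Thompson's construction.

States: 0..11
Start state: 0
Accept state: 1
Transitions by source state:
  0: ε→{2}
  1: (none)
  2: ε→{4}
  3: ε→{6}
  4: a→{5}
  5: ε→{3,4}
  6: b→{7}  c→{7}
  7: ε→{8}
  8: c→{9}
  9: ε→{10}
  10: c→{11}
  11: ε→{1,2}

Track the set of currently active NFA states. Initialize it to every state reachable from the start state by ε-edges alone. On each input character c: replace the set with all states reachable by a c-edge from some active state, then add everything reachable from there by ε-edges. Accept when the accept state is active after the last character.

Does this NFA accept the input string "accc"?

Answer: ACCEPT

Derivation:
initial (ε-close {0}): {0,2,4}
'a' @ 1: {3,4,5,6}
'c' @ 2: {7,8}
'c' @ 3: {9,10}
'c' @ 4: {1,2,4,11}  ✓accept
final: {1,2,4,11}; accept 1 in set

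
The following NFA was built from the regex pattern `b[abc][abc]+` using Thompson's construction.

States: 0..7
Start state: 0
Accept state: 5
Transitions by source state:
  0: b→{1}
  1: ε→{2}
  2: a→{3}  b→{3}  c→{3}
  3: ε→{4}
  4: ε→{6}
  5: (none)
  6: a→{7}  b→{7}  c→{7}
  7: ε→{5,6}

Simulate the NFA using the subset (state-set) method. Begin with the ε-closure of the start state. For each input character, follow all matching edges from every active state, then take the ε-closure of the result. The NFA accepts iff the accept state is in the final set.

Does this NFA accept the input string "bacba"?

Answer: ACCEPT

Steps:
initial (ε-close {0}): {0}
'b' @ 1: {1,2}
'a' @ 2: {3,4,6}
'c' @ 3: {5,6,7}  (accept∈set)
'b' @ 4: {5,6,7}  (accept∈set)
'a' @ 5: {5,6,7}  (accept∈set)
after full input: {5,6,7}  (accept=5 in)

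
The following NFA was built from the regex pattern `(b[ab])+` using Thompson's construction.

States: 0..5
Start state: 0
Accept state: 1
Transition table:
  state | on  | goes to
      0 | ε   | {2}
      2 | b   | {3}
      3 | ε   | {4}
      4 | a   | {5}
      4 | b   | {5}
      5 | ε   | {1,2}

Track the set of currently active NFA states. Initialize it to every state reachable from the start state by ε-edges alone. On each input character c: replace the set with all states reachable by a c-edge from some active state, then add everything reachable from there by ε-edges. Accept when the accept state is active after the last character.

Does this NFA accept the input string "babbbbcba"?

S₀ = ε-closure({0}) = {0,2}
'b' @ 1: {3,4}
'a' @ 2: {1,2,5}  [accepting]
'b' @ 3: {3,4}
'b' @ 4: {1,2,5}  [accepting]
'b' @ 5: {3,4}
'b' @ 6: {1,2,5}  [accepting]
'c' @ 7: {}  — state set empty
rest 'ba' ignored (set empty)
end set {} — state 1 not in

Answer: REJECT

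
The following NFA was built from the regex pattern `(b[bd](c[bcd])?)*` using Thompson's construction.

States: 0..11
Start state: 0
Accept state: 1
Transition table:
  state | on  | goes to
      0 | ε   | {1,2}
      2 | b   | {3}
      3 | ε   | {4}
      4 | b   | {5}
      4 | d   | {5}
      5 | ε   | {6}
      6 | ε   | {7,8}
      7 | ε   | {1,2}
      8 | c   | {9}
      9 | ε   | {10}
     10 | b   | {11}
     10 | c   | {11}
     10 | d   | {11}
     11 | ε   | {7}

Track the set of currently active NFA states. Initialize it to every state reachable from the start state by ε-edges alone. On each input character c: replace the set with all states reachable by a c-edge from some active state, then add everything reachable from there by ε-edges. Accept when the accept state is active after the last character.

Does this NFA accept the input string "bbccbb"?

initial (ε-close {0}): {0,1,2}
'b' @ 1: {3,4}
'b' @ 2: {1,2,5,6,7,8}  (accept∈set)
'c' @ 3: {9,10}
'c' @ 4: {1,2,7,11}  (accept∈set)
'b' @ 5: {3,4}
'b' @ 6: {1,2,5,6,7,8}  (accept∈set)
after full input: {1,2,5,6,7,8}  (accept=1 in)

Answer: ACCEPT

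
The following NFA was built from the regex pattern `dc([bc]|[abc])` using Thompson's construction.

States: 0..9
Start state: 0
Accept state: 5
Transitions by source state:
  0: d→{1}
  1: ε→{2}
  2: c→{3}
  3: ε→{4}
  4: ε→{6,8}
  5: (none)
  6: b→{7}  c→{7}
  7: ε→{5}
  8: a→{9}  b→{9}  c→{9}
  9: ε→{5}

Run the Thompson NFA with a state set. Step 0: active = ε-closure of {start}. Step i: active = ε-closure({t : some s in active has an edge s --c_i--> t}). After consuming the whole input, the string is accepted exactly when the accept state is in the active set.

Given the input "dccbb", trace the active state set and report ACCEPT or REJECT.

S₀ = ε-closure({0}) = {0}
'd' @ 1: {1,2}
'c' @ 2: {3,4,6,8}
'c' @ 3: {5,7,9}  ✓accept
'b' @ 4: {}  — dead — no transitions
rest 'b' ignored (set empty)
end set {} — state 5 not in

Answer: REJECT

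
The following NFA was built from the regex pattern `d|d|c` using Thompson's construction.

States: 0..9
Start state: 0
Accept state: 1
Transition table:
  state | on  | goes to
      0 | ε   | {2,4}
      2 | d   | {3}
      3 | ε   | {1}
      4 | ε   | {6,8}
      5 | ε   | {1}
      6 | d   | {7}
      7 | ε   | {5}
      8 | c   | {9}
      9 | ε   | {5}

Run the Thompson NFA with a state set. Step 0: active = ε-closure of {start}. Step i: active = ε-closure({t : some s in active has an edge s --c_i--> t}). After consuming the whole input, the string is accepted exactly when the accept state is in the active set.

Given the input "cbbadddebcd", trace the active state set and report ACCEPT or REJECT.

S₀ = ε-closure({0}) = {0,2,4,6,8}
'c' @ 1: {1,5,9}  ✓accept
'b' @ 2: {}  — dead — no transitions
rest 'badddebcd' ignored (set empty)
end set {} — state 1 not in

Answer: REJECT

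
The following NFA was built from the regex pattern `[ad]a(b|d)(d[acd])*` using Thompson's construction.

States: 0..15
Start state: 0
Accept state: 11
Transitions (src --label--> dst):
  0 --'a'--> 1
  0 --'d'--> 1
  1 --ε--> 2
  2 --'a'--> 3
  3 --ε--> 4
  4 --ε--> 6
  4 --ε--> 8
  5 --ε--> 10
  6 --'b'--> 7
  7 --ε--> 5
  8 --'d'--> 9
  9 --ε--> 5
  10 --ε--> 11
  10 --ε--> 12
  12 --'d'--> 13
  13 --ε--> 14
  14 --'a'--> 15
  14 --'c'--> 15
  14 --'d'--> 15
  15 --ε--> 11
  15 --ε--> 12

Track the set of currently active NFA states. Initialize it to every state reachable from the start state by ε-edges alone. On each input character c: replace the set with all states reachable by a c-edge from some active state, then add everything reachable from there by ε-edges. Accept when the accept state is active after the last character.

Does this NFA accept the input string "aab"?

Answer: ACCEPT

Steps:
start: ε-closure({0}) = {0}
'a' @ 1: {1,2}
'a' @ 2: {3,4,6,8}
'b' @ 3: {5,7,10,11,12}  [accepting]
final: {5,7,10,11,12}; accept 11 in set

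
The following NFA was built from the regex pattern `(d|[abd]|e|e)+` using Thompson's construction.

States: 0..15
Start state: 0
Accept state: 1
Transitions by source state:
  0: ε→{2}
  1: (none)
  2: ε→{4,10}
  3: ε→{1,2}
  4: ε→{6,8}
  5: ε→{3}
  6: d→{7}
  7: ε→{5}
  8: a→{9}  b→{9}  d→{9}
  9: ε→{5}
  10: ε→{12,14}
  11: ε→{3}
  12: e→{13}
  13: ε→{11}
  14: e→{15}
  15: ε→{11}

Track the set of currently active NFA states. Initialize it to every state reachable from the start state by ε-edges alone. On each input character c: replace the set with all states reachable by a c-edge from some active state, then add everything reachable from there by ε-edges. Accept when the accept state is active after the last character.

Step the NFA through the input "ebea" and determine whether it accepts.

start: ε-closure({0}) = {0,2,4,6,8,10,12,14}
'e' @ 1: {1,2,3,4,6,8,10,11,12,13,14,15}  (accept∈set)
'b' @ 2: {1,2,3,4,5,6,8,9,10,12,14}  (accept∈set)
'e' @ 3: {1,2,3,4,6,8,10,11,12,13,14,15}  (accept∈set)
'a' @ 4: {1,2,3,4,5,6,8,9,10,12,14}  (accept∈set)
after full input: {1,2,3,4,5,6,8,9,10,12,14}  (accept=1 in)

Answer: ACCEPT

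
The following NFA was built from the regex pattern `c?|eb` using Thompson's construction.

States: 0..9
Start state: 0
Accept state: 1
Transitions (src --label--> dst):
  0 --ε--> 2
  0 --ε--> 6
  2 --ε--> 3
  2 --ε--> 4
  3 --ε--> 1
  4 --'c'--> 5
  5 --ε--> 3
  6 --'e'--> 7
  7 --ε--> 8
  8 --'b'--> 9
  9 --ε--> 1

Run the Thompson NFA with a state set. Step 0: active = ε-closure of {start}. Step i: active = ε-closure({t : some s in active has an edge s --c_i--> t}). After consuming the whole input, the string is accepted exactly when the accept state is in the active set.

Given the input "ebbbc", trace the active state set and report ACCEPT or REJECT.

S₀ = ε-closure({0}) = {0,1,2,3,4,6}
'e' @ 1: {7,8}
'b' @ 2: {1,9}  ✓accept
'b' @ 3: {}  — state set empty
rest 'bc' ignored (set empty)
after full input: {}  (accept=1 not in)

Answer: REJECT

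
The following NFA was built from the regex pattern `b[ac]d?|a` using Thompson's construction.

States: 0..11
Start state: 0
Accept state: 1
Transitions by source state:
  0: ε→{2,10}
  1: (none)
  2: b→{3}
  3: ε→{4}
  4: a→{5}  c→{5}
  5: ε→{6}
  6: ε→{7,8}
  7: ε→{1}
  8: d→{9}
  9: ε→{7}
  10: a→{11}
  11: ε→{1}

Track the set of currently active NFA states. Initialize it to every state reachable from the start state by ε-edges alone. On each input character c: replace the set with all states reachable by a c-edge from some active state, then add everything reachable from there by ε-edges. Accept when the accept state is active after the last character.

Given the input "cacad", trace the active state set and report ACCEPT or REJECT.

Answer: REJECT

Steps:
start: ε-closure({0}) = {0,2,10}
'c' @ 1: {}  — no active states
rest 'acad' ignored (set empty)
end set {} — state 1 not in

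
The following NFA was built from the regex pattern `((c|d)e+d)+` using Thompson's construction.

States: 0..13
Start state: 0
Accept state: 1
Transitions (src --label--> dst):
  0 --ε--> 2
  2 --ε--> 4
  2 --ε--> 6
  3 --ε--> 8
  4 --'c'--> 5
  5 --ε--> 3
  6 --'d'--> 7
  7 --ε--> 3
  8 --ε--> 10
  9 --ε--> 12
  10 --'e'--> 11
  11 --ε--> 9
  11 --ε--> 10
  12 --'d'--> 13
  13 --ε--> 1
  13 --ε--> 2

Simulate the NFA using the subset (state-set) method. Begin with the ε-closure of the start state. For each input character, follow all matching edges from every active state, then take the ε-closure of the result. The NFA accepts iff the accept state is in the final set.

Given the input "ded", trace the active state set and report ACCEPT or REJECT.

initial (ε-close {0}): {0,2,4,6}
'd' @ 1: {3,7,8,10}
'e' @ 2: {9,10,11,12}
'd' @ 3: {1,2,4,6,13}  (accept∈set)
end set {1,2,4,6,13} — state 1 in

Answer: ACCEPT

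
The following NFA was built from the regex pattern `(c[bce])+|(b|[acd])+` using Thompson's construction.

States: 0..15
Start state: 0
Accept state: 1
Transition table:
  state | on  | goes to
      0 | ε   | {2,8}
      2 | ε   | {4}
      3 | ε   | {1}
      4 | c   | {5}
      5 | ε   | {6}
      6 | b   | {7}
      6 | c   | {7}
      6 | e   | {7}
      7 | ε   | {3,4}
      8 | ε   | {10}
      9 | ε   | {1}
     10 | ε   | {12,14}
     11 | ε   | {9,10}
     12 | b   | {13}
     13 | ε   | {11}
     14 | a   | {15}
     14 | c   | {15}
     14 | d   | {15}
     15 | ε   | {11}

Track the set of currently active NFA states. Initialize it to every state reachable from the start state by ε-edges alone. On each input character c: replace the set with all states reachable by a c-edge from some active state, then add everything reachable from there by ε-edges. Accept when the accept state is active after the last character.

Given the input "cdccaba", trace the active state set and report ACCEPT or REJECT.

S₀ = ε-closure({0}) = {0,2,4,8,10,12,14}
'c' @ 1: {1,5,6,9,10,11,12,14,15}  ✓accept
'd' @ 2: {1,9,10,11,12,14,15}  ✓accept
'c' @ 3: {1,9,10,11,12,14,15}  ✓accept
'c' @ 4: {1,9,10,11,12,14,15}  ✓accept
'a' @ 5: {1,9,10,11,12,14,15}  ✓accept
'b' @ 6: {1,9,10,11,12,13,14}  ✓accept
'a' @ 7: {1,9,10,11,12,14,15}  ✓accept
end set {1,9,10,11,12,14,15} — state 1 in

Answer: ACCEPT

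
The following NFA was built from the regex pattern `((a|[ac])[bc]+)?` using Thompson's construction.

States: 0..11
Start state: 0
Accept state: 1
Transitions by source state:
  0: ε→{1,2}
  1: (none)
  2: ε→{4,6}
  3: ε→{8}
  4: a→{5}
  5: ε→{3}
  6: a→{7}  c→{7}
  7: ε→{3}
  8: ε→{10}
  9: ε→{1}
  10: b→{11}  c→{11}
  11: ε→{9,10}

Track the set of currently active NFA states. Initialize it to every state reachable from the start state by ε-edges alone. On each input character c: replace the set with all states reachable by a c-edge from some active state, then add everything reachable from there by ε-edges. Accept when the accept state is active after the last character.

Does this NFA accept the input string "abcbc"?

Answer: ACCEPT

Trace:
S₀ = ε-closure({0}) = {0,1,2,4,6}
'a' @ 1: {3,5,7,8,10}
'b' @ 2: {1,9,10,11}  ✓accept
'c' @ 3: {1,9,10,11}  ✓accept
'b' @ 4: {1,9,10,11}  ✓accept
'c' @ 5: {1,9,10,11}  ✓accept
after full input: {1,9,10,11}  (accept=1 in)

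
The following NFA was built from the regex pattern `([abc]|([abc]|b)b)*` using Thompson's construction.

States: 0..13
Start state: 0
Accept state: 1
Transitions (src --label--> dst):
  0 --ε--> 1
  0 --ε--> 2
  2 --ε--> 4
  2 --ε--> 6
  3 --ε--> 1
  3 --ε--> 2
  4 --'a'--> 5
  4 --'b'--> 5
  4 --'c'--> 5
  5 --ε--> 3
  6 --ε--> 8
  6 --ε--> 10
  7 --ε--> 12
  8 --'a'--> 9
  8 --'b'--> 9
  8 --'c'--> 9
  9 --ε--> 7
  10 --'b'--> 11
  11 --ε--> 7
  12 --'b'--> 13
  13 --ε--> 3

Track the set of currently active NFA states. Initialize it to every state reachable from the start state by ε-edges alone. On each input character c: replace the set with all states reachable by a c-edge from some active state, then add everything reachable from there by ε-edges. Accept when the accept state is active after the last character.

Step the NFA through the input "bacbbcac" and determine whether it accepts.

Answer: ACCEPT

Steps:
S₀ = ε-closure({0}) = {0,1,2,4,6,8,10}
'b' @ 1: {1,2,3,4,5,6,7,8,9,10,11,12}  (accept∈set)
'a' @ 2: {1,2,3,4,5,6,7,8,9,10,12}  (accept∈set)
'c' @ 3: {1,2,3,4,5,6,7,8,9,10,12}  (accept∈set)
'b' @ 4: {1,2,3,4,5,6,7,8,9,10,11,12,13}  (accept∈set)
'b' @ 5: {1,2,3,4,5,6,7,8,9,10,11,12,13}  (accept∈set)
'c' @ 6: {1,2,3,4,5,6,7,8,9,10,12}  (accept∈set)
'a' @ 7: {1,2,3,4,5,6,7,8,9,10,12}  (accept∈set)
'c' @ 8: {1,2,3,4,5,6,7,8,9,10,12}  (accept∈set)
final: {1,2,3,4,5,6,7,8,9,10,12}; accept 1 in set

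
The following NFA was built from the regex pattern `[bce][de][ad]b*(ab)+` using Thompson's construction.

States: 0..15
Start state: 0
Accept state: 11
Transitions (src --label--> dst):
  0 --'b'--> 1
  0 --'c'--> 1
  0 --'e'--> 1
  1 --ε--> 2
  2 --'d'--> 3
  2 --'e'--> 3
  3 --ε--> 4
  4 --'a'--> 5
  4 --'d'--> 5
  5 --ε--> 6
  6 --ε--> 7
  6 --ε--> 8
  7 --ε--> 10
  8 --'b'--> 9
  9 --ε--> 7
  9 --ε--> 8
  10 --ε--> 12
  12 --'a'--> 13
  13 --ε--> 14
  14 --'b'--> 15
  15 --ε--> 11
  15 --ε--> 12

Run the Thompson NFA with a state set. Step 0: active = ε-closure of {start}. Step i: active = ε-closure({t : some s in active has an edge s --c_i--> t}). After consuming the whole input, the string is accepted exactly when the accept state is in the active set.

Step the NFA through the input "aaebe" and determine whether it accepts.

initial (ε-close {0}): {0}
'a' @ 1: {}  — dead — no transitions
rest 'aebe' ignored (set empty)
final: {}; accept 11 not in set

Answer: REJECT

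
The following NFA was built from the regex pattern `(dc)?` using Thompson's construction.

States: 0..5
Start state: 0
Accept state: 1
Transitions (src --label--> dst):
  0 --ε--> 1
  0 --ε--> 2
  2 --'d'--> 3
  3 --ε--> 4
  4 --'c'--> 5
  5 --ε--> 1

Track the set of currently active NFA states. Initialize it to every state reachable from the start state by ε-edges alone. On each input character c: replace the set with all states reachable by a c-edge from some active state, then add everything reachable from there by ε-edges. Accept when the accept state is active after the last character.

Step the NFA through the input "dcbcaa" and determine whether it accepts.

S₀ = ε-closure({0}) = {0,1,2}
'd' @ 1: {3,4}
'c' @ 2: {1,5}  [accepting]
'b' @ 3: {}  — dead — no transitions
rest 'caa' ignored (set empty)
final: {}; accept 1 not in set

Answer: REJECT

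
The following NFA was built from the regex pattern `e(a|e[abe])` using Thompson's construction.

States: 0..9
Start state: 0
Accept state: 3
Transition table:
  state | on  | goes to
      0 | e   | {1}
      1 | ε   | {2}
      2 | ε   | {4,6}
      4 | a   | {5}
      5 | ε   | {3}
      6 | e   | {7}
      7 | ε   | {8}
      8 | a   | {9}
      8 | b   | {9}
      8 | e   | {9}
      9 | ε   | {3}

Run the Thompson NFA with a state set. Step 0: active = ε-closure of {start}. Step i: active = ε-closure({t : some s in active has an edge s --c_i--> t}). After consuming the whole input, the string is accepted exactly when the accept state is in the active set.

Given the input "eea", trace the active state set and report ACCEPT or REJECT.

Answer: ACCEPT

Derivation:
initial (ε-close {0}): {0}
'e' @ 1: {1,2,4,6}
'e' @ 2: {7,8}
'a' @ 3: {3,9}  [accepting]
final: {3,9}; accept 3 in set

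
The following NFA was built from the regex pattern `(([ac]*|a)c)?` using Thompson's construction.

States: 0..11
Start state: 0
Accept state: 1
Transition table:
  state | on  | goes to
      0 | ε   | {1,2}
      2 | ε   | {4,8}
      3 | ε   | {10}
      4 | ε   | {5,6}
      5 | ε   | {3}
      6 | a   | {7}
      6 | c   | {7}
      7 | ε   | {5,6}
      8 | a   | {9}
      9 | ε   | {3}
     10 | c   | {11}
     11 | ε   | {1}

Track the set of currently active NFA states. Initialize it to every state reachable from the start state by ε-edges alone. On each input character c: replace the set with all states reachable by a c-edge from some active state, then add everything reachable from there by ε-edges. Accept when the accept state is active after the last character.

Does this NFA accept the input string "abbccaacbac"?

start: ε-closure({0}) = {0,1,2,3,4,5,6,8,10}
'a' @ 1: {3,5,6,7,9,10}
'b' @ 2: {}  — state set empty
rest 'bccaacbac' ignored (set empty)
final: {}; accept 1 not in set

Answer: REJECT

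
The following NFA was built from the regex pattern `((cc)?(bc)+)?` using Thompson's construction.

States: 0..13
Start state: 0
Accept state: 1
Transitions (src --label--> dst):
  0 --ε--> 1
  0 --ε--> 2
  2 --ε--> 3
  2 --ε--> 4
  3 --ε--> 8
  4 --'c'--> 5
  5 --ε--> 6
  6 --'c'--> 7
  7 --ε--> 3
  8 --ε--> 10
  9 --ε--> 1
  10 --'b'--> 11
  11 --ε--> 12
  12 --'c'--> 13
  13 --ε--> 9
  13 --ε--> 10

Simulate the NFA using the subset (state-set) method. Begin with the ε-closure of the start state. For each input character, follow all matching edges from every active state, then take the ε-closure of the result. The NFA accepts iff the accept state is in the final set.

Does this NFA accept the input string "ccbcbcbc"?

initial (ε-close {0}): {0,1,2,3,4,8,10}
'c' @ 1: {5,6}
'c' @ 2: {3,7,8,10}
'b' @ 3: {11,12}
'c' @ 4: {1,9,10,13}  ✓accept
'b' @ 5: {11,12}
'c' @ 6: {1,9,10,13}  ✓accept
'b' @ 7: {11,12}
'c' @ 8: {1,9,10,13}  ✓accept
after full input: {1,9,10,13}  (accept=1 in)

Answer: ACCEPT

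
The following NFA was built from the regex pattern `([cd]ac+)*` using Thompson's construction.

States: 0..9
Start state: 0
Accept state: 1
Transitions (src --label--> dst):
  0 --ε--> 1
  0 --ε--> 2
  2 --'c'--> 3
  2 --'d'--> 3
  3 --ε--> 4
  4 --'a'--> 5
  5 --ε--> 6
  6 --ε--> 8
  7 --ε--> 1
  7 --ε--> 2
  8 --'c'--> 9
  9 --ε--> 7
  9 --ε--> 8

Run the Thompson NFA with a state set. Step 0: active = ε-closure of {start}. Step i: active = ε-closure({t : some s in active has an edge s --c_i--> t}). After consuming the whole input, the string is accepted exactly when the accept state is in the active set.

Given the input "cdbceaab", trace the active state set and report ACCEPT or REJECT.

Answer: REJECT

Derivation:
initial (ε-close {0}): {0,1,2}
'c' @ 1: {3,4}
'd' @ 2: {}  — dead — no transitions
rest 'bceaab' ignored (set empty)
final: {}; accept 1 not in set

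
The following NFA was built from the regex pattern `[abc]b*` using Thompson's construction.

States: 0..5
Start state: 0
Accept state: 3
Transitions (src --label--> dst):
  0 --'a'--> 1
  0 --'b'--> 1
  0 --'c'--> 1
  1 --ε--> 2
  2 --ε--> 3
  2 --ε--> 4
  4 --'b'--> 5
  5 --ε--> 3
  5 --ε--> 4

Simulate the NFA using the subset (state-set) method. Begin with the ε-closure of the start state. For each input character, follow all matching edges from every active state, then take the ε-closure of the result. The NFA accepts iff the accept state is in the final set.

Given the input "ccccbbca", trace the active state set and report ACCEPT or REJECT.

initial (ε-close {0}): {0}
'c' @ 1: {1,2,3,4}  [accepting]
'c' @ 2: {}  — dead — no transitions
rest 'ccbbca' ignored (set empty)
after full input: {}  (accept=3 not in)

Answer: REJECT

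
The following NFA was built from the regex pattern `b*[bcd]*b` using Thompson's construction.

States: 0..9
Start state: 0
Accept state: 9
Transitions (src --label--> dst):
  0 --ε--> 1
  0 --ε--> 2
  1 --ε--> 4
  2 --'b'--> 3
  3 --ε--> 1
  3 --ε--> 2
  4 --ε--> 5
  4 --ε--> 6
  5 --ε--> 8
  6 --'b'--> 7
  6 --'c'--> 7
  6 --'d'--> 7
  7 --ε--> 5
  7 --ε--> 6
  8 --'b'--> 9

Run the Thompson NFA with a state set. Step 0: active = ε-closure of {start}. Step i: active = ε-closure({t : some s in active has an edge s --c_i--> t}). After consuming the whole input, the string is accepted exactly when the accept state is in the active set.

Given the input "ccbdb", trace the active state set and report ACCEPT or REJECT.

Answer: ACCEPT

Derivation:
S₀ = ε-closure({0}) = {0,1,2,4,5,6,8}
'c' @ 1: {5,6,7,8}
'c' @ 2: {5,6,7,8}
'b' @ 3: {5,6,7,8,9}  ✓accept
'd' @ 4: {5,6,7,8}
'b' @ 5: {5,6,7,8,9}  ✓accept
final: {5,6,7,8,9}; accept 9 in set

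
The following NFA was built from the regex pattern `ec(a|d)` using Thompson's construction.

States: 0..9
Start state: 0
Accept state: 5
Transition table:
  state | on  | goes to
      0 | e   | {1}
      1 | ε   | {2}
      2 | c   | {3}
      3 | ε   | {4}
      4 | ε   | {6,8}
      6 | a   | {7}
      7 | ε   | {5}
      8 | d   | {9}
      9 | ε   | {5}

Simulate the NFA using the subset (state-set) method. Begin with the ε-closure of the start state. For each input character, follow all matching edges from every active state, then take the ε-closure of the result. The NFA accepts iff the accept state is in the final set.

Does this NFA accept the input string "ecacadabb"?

initial (ε-close {0}): {0}
'e' @ 1: {1,2}
'c' @ 2: {3,4,6,8}
'a' @ 3: {5,7}  (accept∈set)
'c' @ 4: {}  — state set empty
rest 'adabb' ignored (set empty)
final: {}; accept 5 not in set

Answer: REJECT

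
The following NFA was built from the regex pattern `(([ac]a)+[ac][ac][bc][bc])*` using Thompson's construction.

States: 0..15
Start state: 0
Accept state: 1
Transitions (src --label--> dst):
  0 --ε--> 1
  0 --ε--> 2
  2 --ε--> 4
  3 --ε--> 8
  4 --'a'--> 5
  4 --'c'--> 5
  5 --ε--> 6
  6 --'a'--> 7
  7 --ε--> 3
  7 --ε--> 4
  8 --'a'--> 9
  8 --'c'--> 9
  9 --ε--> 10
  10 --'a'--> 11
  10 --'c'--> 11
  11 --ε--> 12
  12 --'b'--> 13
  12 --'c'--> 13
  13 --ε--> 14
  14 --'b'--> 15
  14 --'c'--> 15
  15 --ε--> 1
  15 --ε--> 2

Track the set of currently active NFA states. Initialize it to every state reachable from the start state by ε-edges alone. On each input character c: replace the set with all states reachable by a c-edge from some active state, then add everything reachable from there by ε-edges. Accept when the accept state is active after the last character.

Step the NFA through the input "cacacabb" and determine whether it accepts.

Answer: ACCEPT

Derivation:
S₀ = ε-closure({0}) = {0,1,2,4}
'c' @ 1: {5,6}
'a' @ 2: {3,4,7,8}
'c' @ 3: {5,6,9,10}
'a' @ 4: {3,4,7,8,11,12}
'c' @ 5: {5,6,9,10,13,14}
'a' @ 6: {3,4,7,8,11,12}
'b' @ 7: {13,14}
'b' @ 8: {1,2,4,15}  [accepting]
final: {1,2,4,15}; accept 1 in set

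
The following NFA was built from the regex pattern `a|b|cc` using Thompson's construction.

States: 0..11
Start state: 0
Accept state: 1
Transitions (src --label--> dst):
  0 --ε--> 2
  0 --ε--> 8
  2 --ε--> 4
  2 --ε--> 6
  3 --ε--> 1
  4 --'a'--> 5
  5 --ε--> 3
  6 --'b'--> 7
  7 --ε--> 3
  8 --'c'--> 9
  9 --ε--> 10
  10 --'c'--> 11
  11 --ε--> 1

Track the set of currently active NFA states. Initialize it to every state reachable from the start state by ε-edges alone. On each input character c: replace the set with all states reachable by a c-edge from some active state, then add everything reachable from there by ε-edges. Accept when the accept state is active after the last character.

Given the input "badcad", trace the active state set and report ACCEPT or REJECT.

Answer: REJECT

Trace:
initial (ε-close {0}): {0,2,4,6,8}
'b' @ 1: {1,3,7}  [accepting]
'a' @ 2: {}  — no active states
rest 'dcad' ignored (set empty)
after full input: {}  (accept=1 not in)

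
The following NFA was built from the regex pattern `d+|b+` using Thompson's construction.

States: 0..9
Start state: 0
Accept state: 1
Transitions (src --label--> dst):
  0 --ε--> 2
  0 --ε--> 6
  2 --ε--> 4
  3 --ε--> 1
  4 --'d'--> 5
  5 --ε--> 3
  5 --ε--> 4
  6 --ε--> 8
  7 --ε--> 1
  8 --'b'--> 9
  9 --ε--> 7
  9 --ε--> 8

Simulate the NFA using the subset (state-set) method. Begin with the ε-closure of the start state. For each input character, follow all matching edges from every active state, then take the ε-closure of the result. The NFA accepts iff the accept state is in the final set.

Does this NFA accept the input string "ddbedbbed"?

initial (ε-close {0}): {0,2,4,6,8}
'd' @ 1: {1,3,4,5}  [accepting]
'd' @ 2: {1,3,4,5}  [accepting]
'b' @ 3: {}  — dead — no transitions
rest 'edbbed' ignored (set empty)
end set {} — state 1 not in

Answer: REJECT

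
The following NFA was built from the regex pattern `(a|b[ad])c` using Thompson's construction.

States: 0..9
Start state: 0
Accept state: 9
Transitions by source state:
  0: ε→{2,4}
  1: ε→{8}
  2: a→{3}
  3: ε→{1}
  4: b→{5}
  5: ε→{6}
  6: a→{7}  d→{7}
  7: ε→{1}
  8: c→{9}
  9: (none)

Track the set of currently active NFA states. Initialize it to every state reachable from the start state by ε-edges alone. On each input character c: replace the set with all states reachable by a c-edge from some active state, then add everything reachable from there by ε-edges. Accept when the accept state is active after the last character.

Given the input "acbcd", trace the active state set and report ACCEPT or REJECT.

Answer: REJECT

Derivation:
S₀ = ε-closure({0}) = {0,2,4}
'a' @ 1: {1,3,8}
'c' @ 2: {9}  [accepting]
'b' @ 3: {}  — state set empty
rest 'cd' ignored (set empty)
final: {}; accept 9 not in set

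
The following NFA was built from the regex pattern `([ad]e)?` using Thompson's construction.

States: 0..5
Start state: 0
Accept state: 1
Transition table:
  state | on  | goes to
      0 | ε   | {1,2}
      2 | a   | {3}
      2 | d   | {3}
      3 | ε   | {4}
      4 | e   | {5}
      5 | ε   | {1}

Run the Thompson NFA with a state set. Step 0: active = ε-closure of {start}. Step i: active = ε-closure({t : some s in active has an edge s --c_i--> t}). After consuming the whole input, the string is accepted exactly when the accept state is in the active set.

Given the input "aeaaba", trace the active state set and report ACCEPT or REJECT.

initial (ε-close {0}): {0,1,2}
'a' @ 1: {3,4}
'e' @ 2: {1,5}  ✓accept
'a' @ 3: {}  — no active states
rest 'aba' ignored (set empty)
end set {} — state 1 not in

Answer: REJECT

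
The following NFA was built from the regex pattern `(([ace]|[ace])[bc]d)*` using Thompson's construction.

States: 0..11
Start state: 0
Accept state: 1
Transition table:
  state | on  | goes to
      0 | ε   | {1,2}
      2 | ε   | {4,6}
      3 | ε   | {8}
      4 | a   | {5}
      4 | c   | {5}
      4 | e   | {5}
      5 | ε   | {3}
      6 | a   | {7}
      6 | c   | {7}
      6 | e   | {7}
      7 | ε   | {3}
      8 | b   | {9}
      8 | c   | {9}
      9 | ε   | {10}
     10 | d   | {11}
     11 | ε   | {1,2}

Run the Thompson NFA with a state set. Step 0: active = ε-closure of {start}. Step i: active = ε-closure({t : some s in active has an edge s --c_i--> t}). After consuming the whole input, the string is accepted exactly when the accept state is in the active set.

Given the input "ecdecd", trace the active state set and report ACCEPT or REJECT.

start: ε-closure({0}) = {0,1,2,4,6}
'e' @ 1: {3,5,7,8}
'c' @ 2: {9,10}
'd' @ 3: {1,2,4,6,11}  [accepting]
'e' @ 4: {3,5,7,8}
'c' @ 5: {9,10}
'd' @ 6: {1,2,4,6,11}  [accepting]
after full input: {1,2,4,6,11}  (accept=1 in)

Answer: ACCEPT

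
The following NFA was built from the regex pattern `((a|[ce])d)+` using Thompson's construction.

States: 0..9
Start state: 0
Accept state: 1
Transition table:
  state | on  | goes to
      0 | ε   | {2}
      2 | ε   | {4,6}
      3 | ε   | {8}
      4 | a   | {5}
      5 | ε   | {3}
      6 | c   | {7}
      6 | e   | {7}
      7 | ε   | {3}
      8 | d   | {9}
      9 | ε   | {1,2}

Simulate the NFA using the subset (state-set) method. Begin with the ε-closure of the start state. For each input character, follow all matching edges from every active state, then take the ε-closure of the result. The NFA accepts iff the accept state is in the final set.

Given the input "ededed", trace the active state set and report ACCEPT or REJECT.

Answer: ACCEPT

Trace:
initial (ε-close {0}): {0,2,4,6}
'e' @ 1: {3,7,8}
'd' @ 2: {1,2,4,6,9}  ✓accept
'e' @ 3: {3,7,8}
'd' @ 4: {1,2,4,6,9}  ✓accept
'e' @ 5: {3,7,8}
'd' @ 6: {1,2,4,6,9}  ✓accept
final: {1,2,4,6,9}; accept 1 in set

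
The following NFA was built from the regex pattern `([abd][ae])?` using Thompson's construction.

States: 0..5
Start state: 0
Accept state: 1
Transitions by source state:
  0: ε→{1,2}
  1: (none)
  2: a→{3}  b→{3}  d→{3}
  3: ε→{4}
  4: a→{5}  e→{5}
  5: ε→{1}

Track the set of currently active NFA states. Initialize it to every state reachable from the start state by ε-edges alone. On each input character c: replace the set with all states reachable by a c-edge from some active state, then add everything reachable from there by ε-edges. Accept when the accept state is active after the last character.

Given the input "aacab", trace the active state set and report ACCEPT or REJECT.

Answer: REJECT

Trace:
start: ε-closure({0}) = {0,1,2}
'a' @ 1: {3,4}
'a' @ 2: {1,5}  ✓accept
'c' @ 3: {}  — state set empty
rest 'ab' ignored (set empty)
after full input: {}  (accept=1 not in)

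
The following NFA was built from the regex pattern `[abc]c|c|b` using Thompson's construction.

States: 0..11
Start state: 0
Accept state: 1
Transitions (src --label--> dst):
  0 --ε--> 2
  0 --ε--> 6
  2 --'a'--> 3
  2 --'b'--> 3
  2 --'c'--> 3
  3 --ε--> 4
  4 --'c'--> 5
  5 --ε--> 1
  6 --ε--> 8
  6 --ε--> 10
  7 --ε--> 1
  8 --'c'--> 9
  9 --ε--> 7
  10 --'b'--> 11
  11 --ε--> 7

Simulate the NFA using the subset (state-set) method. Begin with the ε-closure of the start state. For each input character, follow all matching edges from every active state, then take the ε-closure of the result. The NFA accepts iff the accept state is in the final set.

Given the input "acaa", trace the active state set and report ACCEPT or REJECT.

initial (ε-close {0}): {0,2,6,8,10}
'a' @ 1: {3,4}
'c' @ 2: {1,5}  (accept∈set)
'a' @ 3: {}  — dead — no transitions
rest 'a' ignored (set empty)
end set {} — state 1 not in

Answer: REJECT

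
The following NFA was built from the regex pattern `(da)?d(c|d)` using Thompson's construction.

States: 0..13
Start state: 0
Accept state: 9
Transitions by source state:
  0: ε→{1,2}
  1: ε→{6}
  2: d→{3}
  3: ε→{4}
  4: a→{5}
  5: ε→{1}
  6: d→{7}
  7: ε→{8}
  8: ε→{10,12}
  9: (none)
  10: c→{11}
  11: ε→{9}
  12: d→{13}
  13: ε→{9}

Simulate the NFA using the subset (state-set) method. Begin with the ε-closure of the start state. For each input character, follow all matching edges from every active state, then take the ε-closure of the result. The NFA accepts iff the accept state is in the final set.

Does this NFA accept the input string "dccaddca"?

initial (ε-close {0}): {0,1,2,6}
'd' @ 1: {3,4,7,8,10,12}
'c' @ 2: {9,11}  (accept∈set)
'c' @ 3: {}  — state set empty
rest 'addca' ignored (set empty)
final: {}; accept 9 not in set

Answer: REJECT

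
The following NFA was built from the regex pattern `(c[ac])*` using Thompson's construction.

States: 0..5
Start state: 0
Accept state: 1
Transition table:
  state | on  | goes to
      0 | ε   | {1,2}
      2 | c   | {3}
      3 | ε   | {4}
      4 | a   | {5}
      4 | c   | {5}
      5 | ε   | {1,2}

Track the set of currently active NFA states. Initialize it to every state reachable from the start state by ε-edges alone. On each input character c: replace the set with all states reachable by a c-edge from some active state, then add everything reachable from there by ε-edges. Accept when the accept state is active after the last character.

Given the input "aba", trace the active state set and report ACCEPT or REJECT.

start: ε-closure({0}) = {0,1,2}
'a' @ 1: {}  — state set empty
rest 'ba' ignored (set empty)
final: {}; accept 1 not in set

Answer: REJECT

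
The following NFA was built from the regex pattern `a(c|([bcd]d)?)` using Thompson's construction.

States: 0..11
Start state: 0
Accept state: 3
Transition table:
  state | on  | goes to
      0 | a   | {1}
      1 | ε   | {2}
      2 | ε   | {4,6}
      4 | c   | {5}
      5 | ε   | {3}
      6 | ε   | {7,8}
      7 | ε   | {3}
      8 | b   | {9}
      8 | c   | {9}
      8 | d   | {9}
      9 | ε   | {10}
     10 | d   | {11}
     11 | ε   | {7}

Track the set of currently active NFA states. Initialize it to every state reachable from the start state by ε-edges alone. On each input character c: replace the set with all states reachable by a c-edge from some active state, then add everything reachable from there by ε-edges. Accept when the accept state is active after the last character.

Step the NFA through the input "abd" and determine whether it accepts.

Answer: ACCEPT

Trace:
S₀ = ε-closure({0}) = {0}
'a' @ 1: {1,2,3,4,6,7,8}  ✓accept
'b' @ 2: {9,10}
'd' @ 3: {3,7,11}  ✓accept
after full input: {3,7,11}  (accept=3 in)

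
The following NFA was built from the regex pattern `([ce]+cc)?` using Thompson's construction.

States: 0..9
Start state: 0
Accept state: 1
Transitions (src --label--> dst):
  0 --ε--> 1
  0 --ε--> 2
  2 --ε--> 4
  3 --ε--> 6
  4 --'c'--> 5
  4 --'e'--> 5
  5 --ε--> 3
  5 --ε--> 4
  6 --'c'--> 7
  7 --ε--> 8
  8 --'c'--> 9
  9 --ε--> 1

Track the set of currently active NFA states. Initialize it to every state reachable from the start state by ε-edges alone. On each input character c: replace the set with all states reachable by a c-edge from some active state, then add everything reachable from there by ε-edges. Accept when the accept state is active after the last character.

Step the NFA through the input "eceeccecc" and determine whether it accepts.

Answer: ACCEPT

Steps:
start: ε-closure({0}) = {0,1,2,4}
'e' @ 1: {3,4,5,6}
'c' @ 2: {3,4,5,6,7,8}
'e' @ 3: {3,4,5,6}
'e' @ 4: {3,4,5,6}
'c' @ 5: {3,4,5,6,7,8}
'c' @ 6: {1,3,4,5,6,7,8,9}  (accept∈set)
'e' @ 7: {3,4,5,6}
'c' @ 8: {3,4,5,6,7,8}
'c' @ 9: {1,3,4,5,6,7,8,9}  (accept∈set)
end set {1,3,4,5,6,7,8,9} — state 1 in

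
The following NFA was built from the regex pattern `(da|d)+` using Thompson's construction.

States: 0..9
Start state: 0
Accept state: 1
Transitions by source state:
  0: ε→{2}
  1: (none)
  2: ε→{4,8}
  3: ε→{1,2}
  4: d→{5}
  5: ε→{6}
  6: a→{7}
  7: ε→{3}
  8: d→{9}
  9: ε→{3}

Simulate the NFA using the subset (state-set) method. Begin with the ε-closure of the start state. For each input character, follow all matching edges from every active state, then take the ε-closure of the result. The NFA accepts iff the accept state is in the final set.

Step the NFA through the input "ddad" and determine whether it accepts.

start: ε-closure({0}) = {0,2,4,8}
'd' @ 1: {1,2,3,4,5,6,8,9}  [accepting]
'd' @ 2: {1,2,3,4,5,6,8,9}  [accepting]
'a' @ 3: {1,2,3,4,7,8}  [accepting]
'd' @ 4: {1,2,3,4,5,6,8,9}  [accepting]
final: {1,2,3,4,5,6,8,9}; accept 1 in set

Answer: ACCEPT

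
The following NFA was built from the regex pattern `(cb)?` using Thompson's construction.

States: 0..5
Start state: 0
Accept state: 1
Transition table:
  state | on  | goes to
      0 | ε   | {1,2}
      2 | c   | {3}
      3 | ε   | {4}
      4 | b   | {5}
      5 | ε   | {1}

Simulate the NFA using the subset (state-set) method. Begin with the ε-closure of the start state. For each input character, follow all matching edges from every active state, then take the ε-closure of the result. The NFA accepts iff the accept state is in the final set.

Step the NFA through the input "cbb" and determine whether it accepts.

initial (ε-close {0}): {0,1,2}
'c' @ 1: {3,4}
'b' @ 2: {1,5}  [accepting]
'b' @ 3: {}  — dead — no transitions
end set {} — state 1 not in

Answer: REJECT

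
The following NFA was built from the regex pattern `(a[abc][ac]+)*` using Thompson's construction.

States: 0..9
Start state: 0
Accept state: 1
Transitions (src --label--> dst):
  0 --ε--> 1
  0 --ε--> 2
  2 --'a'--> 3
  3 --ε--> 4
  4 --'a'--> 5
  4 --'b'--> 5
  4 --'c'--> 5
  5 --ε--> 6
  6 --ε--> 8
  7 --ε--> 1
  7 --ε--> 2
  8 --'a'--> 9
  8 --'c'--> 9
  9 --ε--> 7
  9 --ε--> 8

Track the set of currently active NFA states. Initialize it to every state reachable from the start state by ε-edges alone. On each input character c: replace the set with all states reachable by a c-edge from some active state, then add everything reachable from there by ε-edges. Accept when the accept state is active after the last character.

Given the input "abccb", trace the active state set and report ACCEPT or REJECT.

S₀ = ε-closure({0}) = {0,1,2}
'a' @ 1: {3,4}
'b' @ 2: {5,6,8}
'c' @ 3: {1,2,7,8,9}  ✓accept
'c' @ 4: {1,2,7,8,9}  ✓accept
'b' @ 5: {}  — no active states
after full input: {}  (accept=1 not in)

Answer: REJECT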